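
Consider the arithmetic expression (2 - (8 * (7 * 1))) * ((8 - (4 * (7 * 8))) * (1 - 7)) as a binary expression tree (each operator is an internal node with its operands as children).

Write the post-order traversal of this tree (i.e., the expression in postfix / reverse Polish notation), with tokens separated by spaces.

2 8 7 1 * * - 8 4 7 8 * * - 1 7 - * *

Post-order on an expression tree gives postfix notation: for each operator, emit left operand, right operand, then the operator.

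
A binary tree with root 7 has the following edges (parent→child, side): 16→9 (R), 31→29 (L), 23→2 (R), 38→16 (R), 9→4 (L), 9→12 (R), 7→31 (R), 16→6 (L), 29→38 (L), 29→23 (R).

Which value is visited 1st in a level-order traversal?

7

Level-order visits nodes level by level from the root, left to right within each level.
Level 0: 7
Level 1: 31
Level 2: 29
Level 3: 38, 23
Level 4: 16, 2
Level 5: 6, 9
Level 6: 4, 12
Full level-order sequence: 7, 31, 29, 38, 23, 16, 2, 6, 9, 4, 12.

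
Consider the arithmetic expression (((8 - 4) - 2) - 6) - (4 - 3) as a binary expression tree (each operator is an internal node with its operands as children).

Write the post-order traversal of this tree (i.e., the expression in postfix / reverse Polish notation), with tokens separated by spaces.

Post-order on an expression tree gives postfix notation: for each operator, emit left operand, right operand, then the operator.

8 4 - 2 - 6 - 4 3 - -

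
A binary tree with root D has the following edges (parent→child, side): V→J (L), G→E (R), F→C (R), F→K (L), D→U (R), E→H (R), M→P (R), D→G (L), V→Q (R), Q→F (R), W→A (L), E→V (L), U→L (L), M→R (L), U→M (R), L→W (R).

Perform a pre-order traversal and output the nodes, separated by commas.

Pre-order visits the node, then its left subtree, then its right subtree.
Visit D.
At D: go left to G.
  Visit G.
  At G: no left child.
  At G: go right to E.
    Visit E.
    At E: go left to V.
      Visit V.
      At V: go left to J.
        J is a leaf — visit J.
      At V: go right to Q.
        Visit Q.
        At Q: no left child.
        At Q: go right to F.
          Visit F.
          At F: go left to K.
            K is a leaf — visit K.
          At F: go right to C.
            C is a leaf — visit C.
    At E: go right to H.
      H is a leaf — visit H.
At D: go right to U.
  Visit U.
  At U: go left to L.
    Visit L.
    At L: no left child.
    At L: go right to W.
      Visit W.
      At W: go left to A.
        A is a leaf — visit A.
      At W: no right child.
  At U: go right to M.
    Visit M.
    At M: go left to R.
      R is a leaf — visit R.
    At M: go right to P.
      P is a leaf — visit P.

D, G, E, V, J, Q, F, K, C, H, U, L, W, A, M, R, P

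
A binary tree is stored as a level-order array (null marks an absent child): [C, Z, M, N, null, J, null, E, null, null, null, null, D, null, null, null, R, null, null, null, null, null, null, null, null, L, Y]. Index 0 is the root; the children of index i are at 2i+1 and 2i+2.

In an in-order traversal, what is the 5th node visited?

In-order visits the left subtree, then the node, then the right subtree.
At C: go left to Z.
  At Z: go left to N.
    At N: go left to E.
      At E: no left child.
      Visit E.
      At E: go right to R.
        R is a leaf — visit R.
    Visit N.
    At N: no right child.
  Visit Z.
  At Z: no right child.
Visit C.
At C: go right to M.
  At M: go left to J.
    At J: no left child.
    Visit J.
    At J: go right to D.
      At D: go left to L.
        L is a leaf — visit L.
      Visit D.
      At D: go right to Y.
        Y is a leaf — visit Y.
  Visit M.
  At M: no right child.
Full in-order sequence: E, R, N, Z, C, J, L, D, Y, M.

C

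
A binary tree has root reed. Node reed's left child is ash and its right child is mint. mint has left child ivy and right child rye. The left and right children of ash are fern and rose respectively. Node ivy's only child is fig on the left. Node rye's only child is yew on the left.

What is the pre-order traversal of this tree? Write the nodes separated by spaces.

reed ash fern rose mint ivy fig rye yew

Pre-order visits the node, then its left subtree, then its right subtree.
Visit reed.
At reed: go left to ash.
  Visit ash.
  At ash: go left to fern.
    fern is a leaf — visit fern.
  At ash: go right to rose.
    rose is a leaf — visit rose.
At reed: go right to mint.
  Visit mint.
  At mint: go left to ivy.
    Visit ivy.
    At ivy: go left to fig.
      fig is a leaf — visit fig.
    At ivy: no right child.
  At mint: go right to rye.
    Visit rye.
    At rye: go left to yew.
      yew is a leaf — visit yew.
    At rye: no right child.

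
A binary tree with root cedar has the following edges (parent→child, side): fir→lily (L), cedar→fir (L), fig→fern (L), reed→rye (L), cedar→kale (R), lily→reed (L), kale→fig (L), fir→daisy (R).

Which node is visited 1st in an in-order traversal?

rye

In-order visits the left subtree, then the node, then the right subtree.
At cedar: go left to fir.
  At fir: go left to lily.
    At lily: go left to reed.
      At reed: go left to rye.
        rye is a leaf — visit rye.
      Visit reed.
      At reed: no right child.
    Visit lily.
    At lily: no right child.
  Visit fir.
  At fir: go right to daisy.
    daisy is a leaf — visit daisy.
Visit cedar.
At cedar: go right to kale.
  At kale: go left to fig.
    At fig: go left to fern.
      fern is a leaf — visit fern.
    Visit fig.
    At fig: no right child.
  Visit kale.
  At kale: no right child.
Full in-order sequence: rye, reed, lily, fir, daisy, cedar, fern, fig, kale.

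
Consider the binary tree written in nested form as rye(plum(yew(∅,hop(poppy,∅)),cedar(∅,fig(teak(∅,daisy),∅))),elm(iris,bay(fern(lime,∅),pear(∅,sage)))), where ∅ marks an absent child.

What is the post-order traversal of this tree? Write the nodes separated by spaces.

Post-order visits the left subtree, then the right subtree, then the node.
At rye: go left to plum.
  At plum: go left to yew.
    At yew: no left child.
    At yew: go right to hop.
      At hop: go left to poppy.
        poppy is a leaf — visit poppy.
      At hop: no right child.
      Visit hop.
    Visit yew.
  At plum: go right to cedar.
    At cedar: no left child.
    At cedar: go right to fig.
      At fig: go left to teak.
        At teak: no left child.
        At teak: go right to daisy.
          daisy is a leaf — visit daisy.
        Visit teak.
      At fig: no right child.
      Visit fig.
    Visit cedar.
  Visit plum.
At rye: go right to elm.
  At elm: go left to iris.
    iris is a leaf — visit iris.
  At elm: go right to bay.
    At bay: go left to fern.
      At fern: go left to lime.
        lime is a leaf — visit lime.
      At fern: no right child.
      Visit fern.
    At bay: go right to pear.
      At pear: no left child.
      At pear: go right to sage.
        sage is a leaf — visit sage.
      Visit pear.
    Visit bay.
  Visit elm.
Visit rye.

poppy hop yew daisy teak fig cedar plum iris lime fern sage pear bay elm rye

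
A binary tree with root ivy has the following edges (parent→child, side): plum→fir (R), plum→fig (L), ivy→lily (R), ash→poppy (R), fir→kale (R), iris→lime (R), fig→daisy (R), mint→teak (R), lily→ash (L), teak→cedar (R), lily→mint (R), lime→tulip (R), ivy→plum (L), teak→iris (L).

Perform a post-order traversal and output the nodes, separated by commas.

Post-order visits the left subtree, then the right subtree, then the node.
At ivy: go left to plum.
  At plum: go left to fig.
    At fig: no left child.
    At fig: go right to daisy.
      daisy is a leaf — visit daisy.
    Visit fig.
  At plum: go right to fir.
    At fir: no left child.
    At fir: go right to kale.
      kale is a leaf — visit kale.
    Visit fir.
  Visit plum.
At ivy: go right to lily.
  At lily: go left to ash.
    At ash: no left child.
    At ash: go right to poppy.
      poppy is a leaf — visit poppy.
    Visit ash.
  At lily: go right to mint.
    At mint: no left child.
    At mint: go right to teak.
      At teak: go left to iris.
        At iris: no left child.
        At iris: go right to lime.
          At lime: no left child.
          At lime: go right to tulip.
            tulip is a leaf — visit tulip.
          Visit lime.
        Visit iris.
      At teak: go right to cedar.
        cedar is a leaf — visit cedar.
      Visit teak.
    Visit mint.
  Visit lily.
Visit ivy.

daisy, fig, kale, fir, plum, poppy, ash, tulip, lime, iris, cedar, teak, mint, lily, ivy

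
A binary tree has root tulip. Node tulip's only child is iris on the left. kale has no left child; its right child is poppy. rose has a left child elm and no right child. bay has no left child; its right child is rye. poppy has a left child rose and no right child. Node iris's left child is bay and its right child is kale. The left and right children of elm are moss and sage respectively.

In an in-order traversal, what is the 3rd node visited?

In-order visits the left subtree, then the node, then the right subtree.
At tulip: go left to iris.
  At iris: go left to bay.
    At bay: no left child.
    Visit bay.
    At bay: go right to rye.
      rye is a leaf — visit rye.
  Visit iris.
  At iris: go right to kale.
    At kale: no left child.
    Visit kale.
    At kale: go right to poppy.
      At poppy: go left to rose.
        At rose: go left to elm.
          At elm: go left to moss.
            moss is a leaf — visit moss.
          Visit elm.
          At elm: go right to sage.
            sage is a leaf — visit sage.
        Visit rose.
        At rose: no right child.
      Visit poppy.
      At poppy: no right child.
Visit tulip.
At tulip: no right child.
Full in-order sequence: bay, rye, iris, kale, moss, elm, sage, rose, poppy, tulip.

iris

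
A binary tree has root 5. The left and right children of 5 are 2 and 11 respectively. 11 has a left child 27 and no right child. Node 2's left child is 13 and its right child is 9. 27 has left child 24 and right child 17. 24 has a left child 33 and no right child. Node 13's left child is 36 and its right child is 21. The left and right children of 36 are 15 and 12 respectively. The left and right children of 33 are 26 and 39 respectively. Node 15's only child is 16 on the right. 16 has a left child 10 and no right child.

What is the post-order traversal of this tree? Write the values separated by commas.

Post-order visits the left subtree, then the right subtree, then the node.
At 5: go left to 2.
  At 2: go left to 13.
    At 13: go left to 36.
      At 36: go left to 15.
        At 15: no left child.
        At 15: go right to 16.
          At 16: go left to 10.
            10 is a leaf — visit 10.
          At 16: no right child.
          Visit 16.
        Visit 15.
      At 36: go right to 12.
        12 is a leaf — visit 12.
      Visit 36.
    At 13: go right to 21.
      21 is a leaf — visit 21.
    Visit 13.
  At 2: go right to 9.
    9 is a leaf — visit 9.
  Visit 2.
At 5: go right to 11.
  At 11: go left to 27.
    At 27: go left to 24.
      At 24: go left to 33.
        At 33: go left to 26.
          26 is a leaf — visit 26.
        At 33: go right to 39.
          39 is a leaf — visit 39.
        Visit 33.
      At 24: no right child.
      Visit 24.
    At 27: go right to 17.
      17 is a leaf — visit 17.
    Visit 27.
  At 11: no right child.
  Visit 11.
Visit 5.

10, 16, 15, 12, 36, 21, 13, 9, 2, 26, 39, 33, 24, 17, 27, 11, 5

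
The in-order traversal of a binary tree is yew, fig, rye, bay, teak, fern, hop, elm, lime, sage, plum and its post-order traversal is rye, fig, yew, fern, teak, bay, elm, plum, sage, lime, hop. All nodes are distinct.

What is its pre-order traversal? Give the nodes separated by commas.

The last element of post-order is the root; it splits in-order into left and right subtrees.
Root hop: left subtree has 6 nodes {yew, fig, rye, bay, teak, fern}, right has 4 {elm, lime, sage, plum}.
  Root bay: left subtree has 3 nodes {yew, fig, rye}, right has 2 {teak, fern}.
    Root yew: left subtree has 0 nodes { }, right has 2 {fig, rye}.
      Root fig: left subtree has 0 nodes { }, right has 1 {rye}.
    Root teak: left subtree has 0 nodes { }, right has 1 {fern}.
  Root lime: left subtree has 1 node {elm}, right has 2 {sage, plum}.
    Root sage: left subtree has 0 nodes { }, right has 1 {plum}.

hop, bay, yew, fig, rye, teak, fern, lime, elm, sage, plum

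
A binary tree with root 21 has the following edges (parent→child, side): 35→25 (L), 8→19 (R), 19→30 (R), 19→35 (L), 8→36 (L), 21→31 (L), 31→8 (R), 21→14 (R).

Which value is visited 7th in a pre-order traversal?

25

Pre-order visits the node, then its left subtree, then its right subtree.
Visit 21.
At 21: go left to 31.
  Visit 31.
  At 31: no left child.
  At 31: go right to 8.
    Visit 8.
    At 8: go left to 36.
      36 is a leaf — visit 36.
    At 8: go right to 19.
      Visit 19.
      At 19: go left to 35.
        Visit 35.
        At 35: go left to 25.
          25 is a leaf — visit 25.
        At 35: no right child.
      At 19: go right to 30.
        30 is a leaf — visit 30.
At 21: go right to 14.
  14 is a leaf — visit 14.
Full pre-order sequence: 21, 31, 8, 36, 19, 35, 25, 30, 14.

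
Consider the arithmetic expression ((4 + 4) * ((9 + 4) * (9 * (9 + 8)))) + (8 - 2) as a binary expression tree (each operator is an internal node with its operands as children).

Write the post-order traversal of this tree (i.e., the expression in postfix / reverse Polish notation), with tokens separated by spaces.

Post-order on an expression tree gives postfix notation: for each operator, emit left operand, right operand, then the operator.

4 4 + 9 4 + 9 9 8 + * * * 8 2 - +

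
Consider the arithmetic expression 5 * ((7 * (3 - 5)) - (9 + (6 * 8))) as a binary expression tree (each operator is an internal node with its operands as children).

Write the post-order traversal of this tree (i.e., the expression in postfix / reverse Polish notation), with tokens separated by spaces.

5 7 3 5 - * 9 6 8 * + - *

Post-order on an expression tree gives postfix notation: for each operator, emit left operand, right operand, then the operator.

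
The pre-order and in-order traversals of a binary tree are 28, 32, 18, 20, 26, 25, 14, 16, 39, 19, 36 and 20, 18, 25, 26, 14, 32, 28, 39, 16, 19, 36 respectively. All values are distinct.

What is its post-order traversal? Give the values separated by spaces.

The first element of pre-order is the root; it splits in-order into left and right subtrees.
Root 28: left subtree has 6 nodes {20, 18, 25, 26, 14, 32}, right has 4 {39, 16, 19, 36}.
  Root 32: left subtree has 5 nodes {20, 18, 25, 26, 14}, right has 0 { }.
    Root 18: left subtree has 1 node {20}, right has 3 {25, 26, 14}.
      Root 26: left subtree has 1 node {25}, right has 1 {14}.
  Root 16: left subtree has 1 node {39}, right has 2 {19, 36}.
    Root 19: left subtree has 0 nodes { }, right has 1 {36}.

20 25 14 26 18 32 39 36 19 16 28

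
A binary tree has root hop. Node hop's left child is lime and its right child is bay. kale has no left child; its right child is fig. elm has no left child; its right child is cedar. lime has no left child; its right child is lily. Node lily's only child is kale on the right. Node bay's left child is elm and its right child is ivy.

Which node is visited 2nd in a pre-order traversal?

lime

Pre-order visits the node, then its left subtree, then its right subtree.
Visit hop.
At hop: go left to lime.
  Visit lime.
  At lime: no left child.
  At lime: go right to lily.
    Visit lily.
    At lily: no left child.
    At lily: go right to kale.
      Visit kale.
      At kale: no left child.
      At kale: go right to fig.
        fig is a leaf — visit fig.
At hop: go right to bay.
  Visit bay.
  At bay: go left to elm.
    Visit elm.
    At elm: no left child.
    At elm: go right to cedar.
      cedar is a leaf — visit cedar.
  At bay: go right to ivy.
    ivy is a leaf — visit ivy.
Full pre-order sequence: hop, lime, lily, kale, fig, bay, elm, cedar, ivy.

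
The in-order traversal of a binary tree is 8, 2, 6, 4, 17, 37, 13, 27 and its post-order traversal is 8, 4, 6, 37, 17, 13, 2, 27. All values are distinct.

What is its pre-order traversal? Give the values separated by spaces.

The last element of post-order is the root; it splits in-order into left and right subtrees.
Root 27: left subtree has 7 nodes {8, 2, 6, 4, 17, 37, 13}, right has 0 { }.
  Root 2: left subtree has 1 node {8}, right has 5 {6, 4, 17, 37, 13}.
    Root 13: left subtree has 4 nodes {6, 4, 17, 37}, right has 0 { }.
      Root 17: left subtree has 2 nodes {6, 4}, right has 1 {37}.
        Root 6: left subtree has 0 nodes { }, right has 1 {4}.

27 2 8 13 17 6 4 37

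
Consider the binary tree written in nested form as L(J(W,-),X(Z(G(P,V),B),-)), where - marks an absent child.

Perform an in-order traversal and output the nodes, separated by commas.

In-order visits the left subtree, then the node, then the right subtree.
At L: go left to J.
  At J: go left to W.
    W is a leaf — visit W.
  Visit J.
  At J: no right child.
Visit L.
At L: go right to X.
  At X: go left to Z.
    At Z: go left to G.
      At G: go left to P.
        P is a leaf — visit P.
      Visit G.
      At G: go right to V.
        V is a leaf — visit V.
    Visit Z.
    At Z: go right to B.
      B is a leaf — visit B.
  Visit X.
  At X: no right child.

W, J, L, P, G, V, Z, B, X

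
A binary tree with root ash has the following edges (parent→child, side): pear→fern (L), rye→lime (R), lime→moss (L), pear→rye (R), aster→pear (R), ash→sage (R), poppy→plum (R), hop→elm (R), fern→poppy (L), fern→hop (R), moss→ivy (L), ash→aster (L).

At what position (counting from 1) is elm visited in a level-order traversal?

11

Level-order visits nodes level by level from the root, left to right within each level.
Level 0: ash
Level 1: aster, sage
Level 2: pear
Level 3: fern, rye
Level 4: poppy, hop, lime
Level 5: plum, elm, moss
Level 6: ivy
Full level-order sequence: ash, aster, sage, pear, fern, rye, poppy, hop, lime, plum, elm, moss, ivy.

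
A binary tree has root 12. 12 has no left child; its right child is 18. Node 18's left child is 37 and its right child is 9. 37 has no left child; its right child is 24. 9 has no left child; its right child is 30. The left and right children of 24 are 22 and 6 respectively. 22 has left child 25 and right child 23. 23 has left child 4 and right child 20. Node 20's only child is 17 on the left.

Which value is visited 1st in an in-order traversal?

In-order visits the left subtree, then the node, then the right subtree.
At 12: no left child.
Visit 12.
At 12: go right to 18.
  At 18: go left to 37.
    At 37: no left child.
    Visit 37.
    At 37: go right to 24.
      At 24: go left to 22.
        At 22: go left to 25.
          25 is a leaf — visit 25.
        Visit 22.
        At 22: go right to 23.
          At 23: go left to 4.
            4 is a leaf — visit 4.
          Visit 23.
          At 23: go right to 20.
            At 20: go left to 17.
              17 is a leaf — visit 17.
            Visit 20.
            At 20: no right child.
      Visit 24.
      At 24: go right to 6.
        6 is a leaf — visit 6.
  Visit 18.
  At 18: go right to 9.
    At 9: no left child.
    Visit 9.
    At 9: go right to 30.
      30 is a leaf — visit 30.
Full in-order sequence: 12, 37, 25, 22, 4, 23, 17, 20, 24, 6, 18, 9, 30.

12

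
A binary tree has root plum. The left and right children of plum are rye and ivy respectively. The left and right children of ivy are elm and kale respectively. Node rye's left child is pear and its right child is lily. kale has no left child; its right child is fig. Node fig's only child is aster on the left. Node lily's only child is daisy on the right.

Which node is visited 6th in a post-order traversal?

aster

Post-order visits the left subtree, then the right subtree, then the node.
At plum: go left to rye.
  At rye: go left to pear.
    pear is a leaf — visit pear.
  At rye: go right to lily.
    At lily: no left child.
    At lily: go right to daisy.
      daisy is a leaf — visit daisy.
    Visit lily.
  Visit rye.
At plum: go right to ivy.
  At ivy: go left to elm.
    elm is a leaf — visit elm.
  At ivy: go right to kale.
    At kale: no left child.
    At kale: go right to fig.
      At fig: go left to aster.
        aster is a leaf — visit aster.
      At fig: no right child.
      Visit fig.
    Visit kale.
  Visit ivy.
Visit plum.
Full post-order sequence: pear, daisy, lily, rye, elm, aster, fig, kale, ivy, plum.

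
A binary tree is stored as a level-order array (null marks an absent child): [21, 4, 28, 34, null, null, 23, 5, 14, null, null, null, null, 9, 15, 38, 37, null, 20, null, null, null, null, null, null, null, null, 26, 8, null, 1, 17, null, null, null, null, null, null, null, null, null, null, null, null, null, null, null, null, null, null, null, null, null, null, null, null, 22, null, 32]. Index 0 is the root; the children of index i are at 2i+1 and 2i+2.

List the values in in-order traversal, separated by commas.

17, 38, 5, 37, 34, 14, 20, 4, 21, 28, 26, 22, 9, 8, 32, 23, 15, 1

In-order visits the left subtree, then the node, then the right subtree.
At 21: go left to 4.
  At 4: go left to 34.
    At 34: go left to 5.
      At 5: go left to 38.
        At 38: go left to 17.
          17 is a leaf — visit 17.
        Visit 38.
        At 38: no right child.
      Visit 5.
      At 5: go right to 37.
        37 is a leaf — visit 37.
    Visit 34.
    At 34: go right to 14.
      At 14: no left child.
      Visit 14.
      At 14: go right to 20.
        20 is a leaf — visit 20.
  Visit 4.
  At 4: no right child.
Visit 21.
At 21: go right to 28.
  At 28: no left child.
  Visit 28.
  At 28: go right to 23.
    At 23: go left to 9.
      At 9: go left to 26.
        At 26: no left child.
        Visit 26.
        At 26: go right to 22.
          22 is a leaf — visit 22.
      Visit 9.
      At 9: go right to 8.
        At 8: no left child.
        Visit 8.
        At 8: go right to 32.
          32 is a leaf — visit 32.
    Visit 23.
    At 23: go right to 15.
      At 15: no left child.
      Visit 15.
      At 15: go right to 1.
        1 is a leaf — visit 1.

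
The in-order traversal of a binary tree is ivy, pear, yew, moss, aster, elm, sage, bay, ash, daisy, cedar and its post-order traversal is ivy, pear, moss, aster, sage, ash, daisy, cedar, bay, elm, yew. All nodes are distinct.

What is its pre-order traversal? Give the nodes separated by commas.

The last element of post-order is the root; it splits in-order into left and right subtrees.
Root yew: left subtree has 2 nodes {ivy, pear}, right has 8 {moss, aster, elm, sage, bay, ash, daisy, cedar}.
  Root pear: left subtree has 1 node {ivy}, right has 0 { }.
  Root elm: left subtree has 2 nodes {moss, aster}, right has 5 {sage, bay, ash, daisy, cedar}.
    Root aster: left subtree has 1 node {moss}, right has 0 { }.
    Root bay: left subtree has 1 node {sage}, right has 3 {ash, daisy, cedar}.
      Root cedar: left subtree has 2 nodes {ash, daisy}, right has 0 { }.
        Root daisy: left subtree has 1 node {ash}, right has 0 { }.

yew, pear, ivy, elm, aster, moss, bay, sage, cedar, daisy, ash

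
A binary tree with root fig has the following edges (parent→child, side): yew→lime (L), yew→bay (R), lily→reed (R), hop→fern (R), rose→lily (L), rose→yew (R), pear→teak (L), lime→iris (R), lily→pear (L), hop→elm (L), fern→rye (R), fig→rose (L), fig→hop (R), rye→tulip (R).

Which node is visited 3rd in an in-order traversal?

In-order visits the left subtree, then the node, then the right subtree.
At fig: go left to rose.
  At rose: go left to lily.
    At lily: go left to pear.
      At pear: go left to teak.
        teak is a leaf — visit teak.
      Visit pear.
      At pear: no right child.
    Visit lily.
    At lily: go right to reed.
      reed is a leaf — visit reed.
  Visit rose.
  At rose: go right to yew.
    At yew: go left to lime.
      At lime: no left child.
      Visit lime.
      At lime: go right to iris.
        iris is a leaf — visit iris.
    Visit yew.
    At yew: go right to bay.
      bay is a leaf — visit bay.
Visit fig.
At fig: go right to hop.
  At hop: go left to elm.
    elm is a leaf — visit elm.
  Visit hop.
  At hop: go right to fern.
    At fern: no left child.
    Visit fern.
    At fern: go right to rye.
      At rye: no left child.
      Visit rye.
      At rye: go right to tulip.
        tulip is a leaf — visit tulip.
Full in-order sequence: teak, pear, lily, reed, rose, lime, iris, yew, bay, fig, elm, hop, fern, rye, tulip.

lily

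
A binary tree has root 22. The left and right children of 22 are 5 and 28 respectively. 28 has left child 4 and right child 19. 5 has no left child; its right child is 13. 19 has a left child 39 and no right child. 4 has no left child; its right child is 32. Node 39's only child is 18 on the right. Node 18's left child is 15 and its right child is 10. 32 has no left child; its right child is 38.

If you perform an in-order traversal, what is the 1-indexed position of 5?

1

In-order visits the left subtree, then the node, then the right subtree.
At 22: go left to 5.
  At 5: no left child.
  Visit 5.
  At 5: go right to 13.
    13 is a leaf — visit 13.
Visit 22.
At 22: go right to 28.
  At 28: go left to 4.
    At 4: no left child.
    Visit 4.
    At 4: go right to 32.
      At 32: no left child.
      Visit 32.
      At 32: go right to 38.
        38 is a leaf — visit 38.
  Visit 28.
  At 28: go right to 19.
    At 19: go left to 39.
      At 39: no left child.
      Visit 39.
      At 39: go right to 18.
        At 18: go left to 15.
          15 is a leaf — visit 15.
        Visit 18.
        At 18: go right to 10.
          10 is a leaf — visit 10.
    Visit 19.
    At 19: no right child.
Full in-order sequence: 5, 13, 22, 4, 32, 38, 28, 39, 15, 18, 10, 19.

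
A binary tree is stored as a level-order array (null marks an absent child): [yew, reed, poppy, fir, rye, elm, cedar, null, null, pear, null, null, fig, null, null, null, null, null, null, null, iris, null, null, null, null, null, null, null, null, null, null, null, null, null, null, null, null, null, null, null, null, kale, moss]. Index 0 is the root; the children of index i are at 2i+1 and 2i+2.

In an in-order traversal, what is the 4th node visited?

kale

In-order visits the left subtree, then the node, then the right subtree.
At yew: go left to reed.
  At reed: go left to fir.
    fir is a leaf — visit fir.
  Visit reed.
  At reed: go right to rye.
    At rye: go left to pear.
      At pear: no left child.
      Visit pear.
      At pear: go right to iris.
        At iris: go left to kale.
          kale is a leaf — visit kale.
        Visit iris.
        At iris: go right to moss.
          moss is a leaf — visit moss.
    Visit rye.
    At rye: no right child.
Visit yew.
At yew: go right to poppy.
  At poppy: go left to elm.
    At elm: no left child.
    Visit elm.
    At elm: go right to fig.
      fig is a leaf — visit fig.
  Visit poppy.
  At poppy: go right to cedar.
    cedar is a leaf — visit cedar.
Full in-order sequence: fir, reed, pear, kale, iris, moss, rye, yew, elm, fig, poppy, cedar.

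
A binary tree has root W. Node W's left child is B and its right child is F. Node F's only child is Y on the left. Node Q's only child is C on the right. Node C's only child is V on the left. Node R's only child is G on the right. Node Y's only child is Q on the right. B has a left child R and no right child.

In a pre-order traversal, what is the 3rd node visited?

Pre-order visits the node, then its left subtree, then its right subtree.
Visit W.
At W: go left to B.
  Visit B.
  At B: go left to R.
    Visit R.
    At R: no left child.
    At R: go right to G.
      G is a leaf — visit G.
  At B: no right child.
At W: go right to F.
  Visit F.
  At F: go left to Y.
    Visit Y.
    At Y: no left child.
    At Y: go right to Q.
      Visit Q.
      At Q: no left child.
      At Q: go right to C.
        Visit C.
        At C: go left to V.
          V is a leaf — visit V.
        At C: no right child.
  At F: no right child.
Full pre-order sequence: W, B, R, G, F, Y, Q, C, V.

R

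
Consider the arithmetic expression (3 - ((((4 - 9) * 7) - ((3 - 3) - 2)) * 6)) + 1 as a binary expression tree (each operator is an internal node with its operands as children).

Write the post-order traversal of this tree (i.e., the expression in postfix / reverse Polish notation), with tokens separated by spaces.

3 4 9 - 7 * 3 3 - 2 - - 6 * - 1 +

Post-order on an expression tree gives postfix notation: for each operator, emit left operand, right operand, then the operator.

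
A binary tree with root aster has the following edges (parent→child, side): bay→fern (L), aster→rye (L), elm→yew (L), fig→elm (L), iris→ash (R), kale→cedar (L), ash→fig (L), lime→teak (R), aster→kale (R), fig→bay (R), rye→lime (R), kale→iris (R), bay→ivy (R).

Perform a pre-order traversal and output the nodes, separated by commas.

aster, rye, lime, teak, kale, cedar, iris, ash, fig, elm, yew, bay, fern, ivy

Pre-order visits the node, then its left subtree, then its right subtree.
Visit aster.
At aster: go left to rye.
  Visit rye.
  At rye: no left child.
  At rye: go right to lime.
    Visit lime.
    At lime: no left child.
    At lime: go right to teak.
      teak is a leaf — visit teak.
At aster: go right to kale.
  Visit kale.
  At kale: go left to cedar.
    cedar is a leaf — visit cedar.
  At kale: go right to iris.
    Visit iris.
    At iris: no left child.
    At iris: go right to ash.
      Visit ash.
      At ash: go left to fig.
        Visit fig.
        At fig: go left to elm.
          Visit elm.
          At elm: go left to yew.
            yew is a leaf — visit yew.
          At elm: no right child.
        At fig: go right to bay.
          Visit bay.
          At bay: go left to fern.
            fern is a leaf — visit fern.
          At bay: go right to ivy.
            ivy is a leaf — visit ivy.
      At ash: no right child.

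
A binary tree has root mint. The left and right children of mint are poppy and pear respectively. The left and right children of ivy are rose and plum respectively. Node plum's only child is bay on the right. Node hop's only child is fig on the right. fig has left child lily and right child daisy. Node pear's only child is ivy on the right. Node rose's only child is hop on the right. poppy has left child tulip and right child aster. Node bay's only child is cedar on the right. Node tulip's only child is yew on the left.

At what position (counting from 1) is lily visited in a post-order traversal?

Post-order visits the left subtree, then the right subtree, then the node.
At mint: go left to poppy.
  At poppy: go left to tulip.
    At tulip: go left to yew.
      yew is a leaf — visit yew.
    At tulip: no right child.
    Visit tulip.
  At poppy: go right to aster.
    aster is a leaf — visit aster.
  Visit poppy.
At mint: go right to pear.
  At pear: no left child.
  At pear: go right to ivy.
    At ivy: go left to rose.
      At rose: no left child.
      At rose: go right to hop.
        At hop: no left child.
        At hop: go right to fig.
          At fig: go left to lily.
            lily is a leaf — visit lily.
          At fig: go right to daisy.
            daisy is a leaf — visit daisy.
          Visit fig.
        Visit hop.
      Visit rose.
    At ivy: go right to plum.
      At plum: no left child.
      At plum: go right to bay.
        At bay: no left child.
        At bay: go right to cedar.
          cedar is a leaf — visit cedar.
        Visit bay.
      Visit plum.
    Visit ivy.
  Visit pear.
Visit mint.
Full post-order sequence: yew, tulip, aster, poppy, lily, daisy, fig, hop, rose, cedar, bay, plum, ivy, pear, mint.

5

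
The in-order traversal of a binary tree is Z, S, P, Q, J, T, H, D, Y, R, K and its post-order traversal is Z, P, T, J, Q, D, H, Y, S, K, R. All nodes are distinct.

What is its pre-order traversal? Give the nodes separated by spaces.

R S Z Y H Q P J T D K

The last element of post-order is the root; it splits in-order into left and right subtrees.
Root R: left subtree has 9 nodes {Z, S, P, Q, J, T, H, D, Y}, right has 1 {K}.
  Root S: left subtree has 1 node {Z}, right has 7 {P, Q, J, T, H, D, Y}.
    Root Y: left subtree has 6 nodes {P, Q, J, T, H, D}, right has 0 { }.
      Root H: left subtree has 4 nodes {P, Q, J, T}, right has 1 {D}.
        Root Q: left subtree has 1 node {P}, right has 2 {J, T}.
          Root J: left subtree has 0 nodes { }, right has 1 {T}.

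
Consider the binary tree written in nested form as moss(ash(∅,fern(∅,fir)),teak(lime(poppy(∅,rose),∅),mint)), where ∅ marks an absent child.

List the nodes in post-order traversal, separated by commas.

fir, fern, ash, rose, poppy, lime, mint, teak, moss

Post-order visits the left subtree, then the right subtree, then the node.
At moss: go left to ash.
  At ash: no left child.
  At ash: go right to fern.
    At fern: no left child.
    At fern: go right to fir.
      fir is a leaf — visit fir.
    Visit fern.
  Visit ash.
At moss: go right to teak.
  At teak: go left to lime.
    At lime: go left to poppy.
      At poppy: no left child.
      At poppy: go right to rose.
        rose is a leaf — visit rose.
      Visit poppy.
    At lime: no right child.
    Visit lime.
  At teak: go right to mint.
    mint is a leaf — visit mint.
  Visit teak.
Visit moss.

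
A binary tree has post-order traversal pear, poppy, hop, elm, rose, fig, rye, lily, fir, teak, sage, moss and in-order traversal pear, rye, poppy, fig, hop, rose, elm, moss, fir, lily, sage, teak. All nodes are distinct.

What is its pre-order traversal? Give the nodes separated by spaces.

The last element of post-order is the root; it splits in-order into left and right subtrees.
Root moss: left subtree has 7 nodes {pear, rye, poppy, fig, hop, rose, elm}, right has 4 {fir, lily, sage, teak}.
  Root rye: left subtree has 1 node {pear}, right has 5 {poppy, fig, hop, rose, elm}.
    Root fig: left subtree has 1 node {poppy}, right has 3 {hop, rose, elm}.
      Root rose: left subtree has 1 node {hop}, right has 1 {elm}.
  Root sage: left subtree has 2 nodes {fir, lily}, right has 1 {teak}.
    Root fir: left subtree has 0 nodes { }, right has 1 {lily}.

moss rye pear fig poppy rose hop elm sage fir lily teak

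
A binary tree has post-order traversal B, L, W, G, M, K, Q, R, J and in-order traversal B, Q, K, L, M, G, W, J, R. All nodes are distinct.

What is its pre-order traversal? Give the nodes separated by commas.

J, Q, B, K, M, L, G, W, R

The last element of post-order is the root; it splits in-order into left and right subtrees.
Root J: left subtree has 7 nodes {B, Q, K, L, M, G, W}, right has 1 {R}.
  Root Q: left subtree has 1 node {B}, right has 5 {K, L, M, G, W}.
    Root K: left subtree has 0 nodes { }, right has 4 {L, M, G, W}.
      Root M: left subtree has 1 node {L}, right has 2 {G, W}.
        Root G: left subtree has 0 nodes { }, right has 1 {W}.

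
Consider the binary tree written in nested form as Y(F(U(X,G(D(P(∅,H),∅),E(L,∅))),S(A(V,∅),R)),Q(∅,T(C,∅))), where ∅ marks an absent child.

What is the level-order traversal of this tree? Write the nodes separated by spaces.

Level-order visits nodes level by level from the root, left to right within each level.
Level 0: Y
Level 1: F, Q
Level 2: U, S, T
Level 3: X, G, A, R, C
Level 4: D, E, V
Level 5: P, L
Level 6: H

Y F Q U S T X G A R C D E V P L H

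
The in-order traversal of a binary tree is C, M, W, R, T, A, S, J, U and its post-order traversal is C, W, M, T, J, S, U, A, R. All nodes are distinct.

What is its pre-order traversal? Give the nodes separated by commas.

R, M, C, W, A, T, U, S, J

The last element of post-order is the root; it splits in-order into left and right subtrees.
Root R: left subtree has 3 nodes {C, M, W}, right has 5 {T, A, S, J, U}.
  Root M: left subtree has 1 node {C}, right has 1 {W}.
  Root A: left subtree has 1 node {T}, right has 3 {S, J, U}.
    Root U: left subtree has 2 nodes {S, J}, right has 0 { }.
      Root S: left subtree has 0 nodes { }, right has 1 {J}.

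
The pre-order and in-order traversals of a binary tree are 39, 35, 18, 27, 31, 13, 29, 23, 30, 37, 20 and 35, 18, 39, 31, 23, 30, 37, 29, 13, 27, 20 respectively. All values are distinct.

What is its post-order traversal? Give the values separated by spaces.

The first element of pre-order is the root; it splits in-order into left and right subtrees.
Root 39: left subtree has 2 nodes {35, 18}, right has 8 {31, 23, 30, 37, 29, 13, 27, 20}.
  Root 35: left subtree has 0 nodes { }, right has 1 {18}.
  Root 27: left subtree has 6 nodes {31, 23, 30, 37, 29, 13}, right has 1 {20}.
    Root 31: left subtree has 0 nodes { }, right has 5 {23, 30, 37, 29, 13}.
      Root 13: left subtree has 4 nodes {23, 30, 37, 29}, right has 0 { }.
        Root 29: left subtree has 3 nodes {23, 30, 37}, right has 0 { }.
          Root 23: left subtree has 0 nodes { }, right has 2 {30, 37}.
            Root 30: left subtree has 0 nodes { }, right has 1 {37}.

18 35 37 30 23 29 13 31 20 27 39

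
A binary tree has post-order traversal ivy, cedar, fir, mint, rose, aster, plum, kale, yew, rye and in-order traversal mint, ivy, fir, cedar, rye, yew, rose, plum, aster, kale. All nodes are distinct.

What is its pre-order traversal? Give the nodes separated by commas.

rye, mint, fir, ivy, cedar, yew, kale, plum, rose, aster

The last element of post-order is the root; it splits in-order into left and right subtrees.
Root rye: left subtree has 4 nodes {mint, ivy, fir, cedar}, right has 5 {yew, rose, plum, aster, kale}.
  Root mint: left subtree has 0 nodes { }, right has 3 {ivy, fir, cedar}.
    Root fir: left subtree has 1 node {ivy}, right has 1 {cedar}.
  Root yew: left subtree has 0 nodes { }, right has 4 {rose, plum, aster, kale}.
    Root kale: left subtree has 3 nodes {rose, plum, aster}, right has 0 { }.
      Root plum: left subtree has 1 node {rose}, right has 1 {aster}.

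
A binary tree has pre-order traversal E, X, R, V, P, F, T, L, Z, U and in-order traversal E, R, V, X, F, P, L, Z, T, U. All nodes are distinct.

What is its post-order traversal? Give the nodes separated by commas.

The first element of pre-order is the root; it splits in-order into left and right subtrees.
Root E: left subtree has 0 nodes { }, right has 9 {R, V, X, F, P, L, Z, T, U}.
  Root X: left subtree has 2 nodes {R, V}, right has 6 {F, P, L, Z, T, U}.
    Root R: left subtree has 0 nodes { }, right has 1 {V}.
    Root P: left subtree has 1 node {F}, right has 4 {L, Z, T, U}.
      Root T: left subtree has 2 nodes {L, Z}, right has 1 {U}.
        Root L: left subtree has 0 nodes { }, right has 1 {Z}.

V, R, F, Z, L, U, T, P, X, E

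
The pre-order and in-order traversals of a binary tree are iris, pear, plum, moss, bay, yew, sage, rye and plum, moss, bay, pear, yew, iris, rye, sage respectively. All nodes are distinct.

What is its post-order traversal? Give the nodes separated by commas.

bay, moss, plum, yew, pear, rye, sage, iris

The first element of pre-order is the root; it splits in-order into left and right subtrees.
Root iris: left subtree has 5 nodes {plum, moss, bay, pear, yew}, right has 2 {rye, sage}.
  Root pear: left subtree has 3 nodes {plum, moss, bay}, right has 1 {yew}.
    Root plum: left subtree has 0 nodes { }, right has 2 {moss, bay}.
      Root moss: left subtree has 0 nodes { }, right has 1 {bay}.
  Root sage: left subtree has 1 node {rye}, right has 0 { }.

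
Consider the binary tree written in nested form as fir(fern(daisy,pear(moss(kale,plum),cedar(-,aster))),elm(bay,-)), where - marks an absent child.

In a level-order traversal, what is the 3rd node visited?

Level-order visits nodes level by level from the root, left to right within each level.
Level 0: fir
Level 1: fern, elm
Level 2: daisy, pear, bay
Level 3: moss, cedar
Level 4: kale, plum, aster
Full level-order sequence: fir, fern, elm, daisy, pear, bay, moss, cedar, kale, plum, aster.

elm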